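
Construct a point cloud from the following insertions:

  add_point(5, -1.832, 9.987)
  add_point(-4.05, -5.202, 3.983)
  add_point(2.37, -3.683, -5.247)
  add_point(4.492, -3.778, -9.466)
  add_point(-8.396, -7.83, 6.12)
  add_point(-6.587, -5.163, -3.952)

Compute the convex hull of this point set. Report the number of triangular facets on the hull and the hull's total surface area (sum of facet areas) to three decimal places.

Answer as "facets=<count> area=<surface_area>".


6 of the 6 inputs are extreme points: [0, 1, 2, 3, 4, 5].

Facet areas (half cross-product norm):
  f1: (p3, p0, p4) → 140.8306
  f2: (p1, p0, p4) → 25.8639
  f3: (p5, p3, p4) → 52.5762
  f4: (p5, p1, p4) → 22.7525
  f5: (p5, p1, p0) → 31.6550
  f6: (p2, p3, p0) → 22.0423
  f7: (p2, p5, p0) → 71.3145
  f8: (p2, p5, p3) → 17.9192
Σ area = 384.954

Check V−E+F: 6 − 12 + 8 = 2.

facets=8 area=384.954


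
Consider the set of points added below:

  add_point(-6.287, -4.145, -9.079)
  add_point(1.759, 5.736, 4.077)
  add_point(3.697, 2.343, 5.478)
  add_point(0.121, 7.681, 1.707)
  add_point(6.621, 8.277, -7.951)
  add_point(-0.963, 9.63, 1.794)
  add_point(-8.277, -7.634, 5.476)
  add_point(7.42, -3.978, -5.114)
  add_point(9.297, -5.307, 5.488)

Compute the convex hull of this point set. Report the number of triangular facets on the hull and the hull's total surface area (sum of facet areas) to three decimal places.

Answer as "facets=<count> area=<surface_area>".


facets=12 area=866.072

Extreme-point indices: [0, 1, 2, 4, 5, 6, 7, 8] — 8 of 9 on the boundary.

Per-facet area ½‖(b−a)×(c−a)‖:
  f1: (p0, p5, p6) → 129.1838
  f2: (p4, p0, p5) → 105.8365
  f3: (p2, p8, p6) → 73.7362
  f4: (p2, p4, p8) → 69.4491
  f5: (p7, p8, p6) → 94.9798
  f6: (p7, p0, p6) → 106.6923
  f7: (p7, p4, p8) → 64.0447
  f8: (p7, p4, p0) → 89.3659
  f9: (p1, p5, p6) → 41.9494
  f10: (p1, p2, p6) → 31.9079
  f11: (p1, p4, p5) → 32.6883
  f12: (p1, p2, p4) → 26.2385
Σ area = 866.072

Check V−E+F: 8 − 18 + 12 = 2.


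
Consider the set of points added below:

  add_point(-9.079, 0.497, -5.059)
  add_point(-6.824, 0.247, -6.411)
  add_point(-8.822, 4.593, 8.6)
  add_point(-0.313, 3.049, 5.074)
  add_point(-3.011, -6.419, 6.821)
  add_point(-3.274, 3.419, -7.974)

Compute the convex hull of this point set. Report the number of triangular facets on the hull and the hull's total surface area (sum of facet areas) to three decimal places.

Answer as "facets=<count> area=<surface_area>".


Extreme-point indices: [0, 1, 2, 3, 4, 5] — 6 of 6 on the boundary.

Facet areas (half cross-product norm):
  f1: (p2, p4, p0) → 83.0167
  f2: (p2, p4, p3) → 46.1235
  f3: (p5, p4, p3) → 66.2866
  f4: (p5, p2, p0) → 49.0539
  f5: (p5, p2, p3) → 61.6768
  f6: (p1, p4, p0) → 19.8402
  f7: (p1, p5, p0) → 4.6949
  f8: (p1, p5, p4) → 35.6239
Σ area = 366.316

Euler: V−E+F = 6−12+8 = 2.

facets=8 area=366.316


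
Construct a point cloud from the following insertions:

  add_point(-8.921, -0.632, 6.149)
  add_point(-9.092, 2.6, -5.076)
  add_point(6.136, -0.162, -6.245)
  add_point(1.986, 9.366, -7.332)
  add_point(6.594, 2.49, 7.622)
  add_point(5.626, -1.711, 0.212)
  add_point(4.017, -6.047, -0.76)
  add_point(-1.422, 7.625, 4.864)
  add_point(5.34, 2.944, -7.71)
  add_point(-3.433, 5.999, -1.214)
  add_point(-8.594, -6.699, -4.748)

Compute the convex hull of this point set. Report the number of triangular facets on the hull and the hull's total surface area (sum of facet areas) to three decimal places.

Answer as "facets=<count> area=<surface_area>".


Extreme-point indices: [0, 1, 2, 3, 4, 5, 6, 7, 8, 10] — 10 of 11 on the boundary.

Area of each hull facet:
  f1: (p8, p10, p1) → 68.3511
  f2: (p0, p10, p1) → 51.7346
  f3: (p3, p8, p1) → 47.7158
  f4: (p3, p8, p4) → 55.8225
  f5: (p6, p0, p4) → 88.8833
  f6: (p6, p0, p10) → 79.7239
  f7: (p7, p0, p4) → 55.1876
  f8: (p7, p3, p4) → 62.8828
  f9: (p7, p0, p1) → 62.4868
  f10: (p7, p3, p1) → 74.8770
  f11: (p5, p6, p4) → 15.1143
  f12: (p2, p8, p10) → 28.0142
  f13: (p2, p6, p10) → 54.9123
  f14: (p2, p5, p6) → 15.7242
  f15: (p2, p8, p4) → 24.1083
  f16: (p2, p5, p4) → 19.9454
Σ area = 805.484

Check V−E+F: 10 − 24 + 16 = 2.

facets=16 area=805.484


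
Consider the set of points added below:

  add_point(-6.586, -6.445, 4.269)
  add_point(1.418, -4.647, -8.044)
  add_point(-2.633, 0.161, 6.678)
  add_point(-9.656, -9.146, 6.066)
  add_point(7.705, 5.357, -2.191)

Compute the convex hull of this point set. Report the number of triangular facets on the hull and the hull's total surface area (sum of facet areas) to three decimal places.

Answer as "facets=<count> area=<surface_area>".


5 of the 5 inputs are extreme points: [0, 1, 2, 3, 4].

Triangle areas on the boundary:
  f1: (p1, p4, p3) → 120.8603
  f2: (p2, p4, p3) → 62.4968
  f3: (p2, p1, p4) → 90.4407
  f4: (p0, p1, p3) → 20.6709
  f5: (p0, p2, p3) → 12.6510
  f6: (p0, p2, p1) → 59.2706
Σ area = 366.390

Check V−E+F: 5 − 9 + 6 = 2.

facets=6 area=366.390


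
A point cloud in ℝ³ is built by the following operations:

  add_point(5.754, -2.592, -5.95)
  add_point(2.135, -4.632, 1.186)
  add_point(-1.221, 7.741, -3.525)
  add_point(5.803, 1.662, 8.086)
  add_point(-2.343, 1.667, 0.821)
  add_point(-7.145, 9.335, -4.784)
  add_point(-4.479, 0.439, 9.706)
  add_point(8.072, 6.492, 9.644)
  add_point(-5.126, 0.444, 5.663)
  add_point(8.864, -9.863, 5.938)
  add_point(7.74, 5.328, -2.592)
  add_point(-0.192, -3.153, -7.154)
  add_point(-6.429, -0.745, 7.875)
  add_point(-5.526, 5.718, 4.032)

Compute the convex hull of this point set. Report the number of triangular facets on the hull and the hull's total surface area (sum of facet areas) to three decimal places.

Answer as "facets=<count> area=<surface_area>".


Hull vertices (9/14): indices [0, 5, 6, 7, 9, 10, 11, 12, 13].

Per-facet area ½‖(b−a)×(c−a)‖:
  f1: (p7, p6, p9) → 108.2084
  f2: (p12, p11, p5) → 105.9510
  f3: (p12, p6, p9) → 25.0258
  f4: (p12, p11, p9) → 127.8103
  f5: (p13, p7, p5) → 62.3595
  f6: (p13, p7, p6) → 53.6373
  f7: (p13, p12, p5) → 23.6925
  f8: (p13, p12, p6) → 11.0128
  f9: (p10, p7, p5) → 94.7582
  f10: (p10, p7, p9) → 98.1066
  f11: (p0, p11, p5) → 41.2327
  f12: (p0, p10, p5) → 68.6827
  f13: (p0, p11, p9) → 41.0551
  f14: (p0, p10, p9) → 62.7665
Σ area = 924.300

Check V−E+F: 9 − 21 + 14 = 2.

facets=14 area=924.300


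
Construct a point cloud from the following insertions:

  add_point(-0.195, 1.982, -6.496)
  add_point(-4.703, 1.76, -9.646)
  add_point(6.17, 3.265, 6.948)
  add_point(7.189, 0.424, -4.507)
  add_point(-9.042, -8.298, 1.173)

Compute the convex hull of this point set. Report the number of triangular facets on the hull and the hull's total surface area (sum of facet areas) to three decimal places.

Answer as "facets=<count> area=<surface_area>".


Points on the hull: [0, 1, 2, 3, 4] (5 of 5).

Per-facet area ½‖(b−a)×(c−a)‖:
  f1: (p1, p3, p4) → 99.8767
  f2: (p2, p3, p4) → 110.6139
  f3: (p2, p1, p4) → 141.5034
  f4: (p0, p1, p3) → 8.7743
  f5: (p0, p2, p3) → 45.9062
  f6: (p0, p2, p1) → 20.4022
Σ area = 427.077

Check V−E+F: 5 − 9 + 6 = 2.

facets=6 area=427.077


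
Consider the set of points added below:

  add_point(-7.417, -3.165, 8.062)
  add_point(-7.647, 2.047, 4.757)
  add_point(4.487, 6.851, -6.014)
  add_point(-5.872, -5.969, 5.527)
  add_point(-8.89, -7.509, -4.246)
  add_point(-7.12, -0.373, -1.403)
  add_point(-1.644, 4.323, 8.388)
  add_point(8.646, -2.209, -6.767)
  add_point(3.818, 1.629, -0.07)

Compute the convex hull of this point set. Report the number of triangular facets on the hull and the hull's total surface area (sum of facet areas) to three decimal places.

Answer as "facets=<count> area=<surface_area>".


Extreme-point indices: [0, 1, 2, 3, 4, 5, 6, 7, 8] — 9 of 9 on the boundary.

Per-facet area ½‖(b−a)×(c−a)‖:
  f1: (p2, p7, p4) → 91.4589
  f2: (p3, p7, p4) → 93.8856
  f3: (p3, p6, p7) → 106.5610
  f4: (p1, p6, p2) → 58.2695
  f5: (p8, p2, p7) → 34.2683
  f6: (p8, p6, p7) → 8.5053
  f7: (p8, p6, p2) → 36.2629
  f8: (p5, p2, p4) → 48.6209
  f9: (p5, p1, p4) → 19.9578
  f10: (p5, p1, p2) → 47.1322
  f11: (p0, p3, p6) → 18.2074
  f12: (p0, p1, p6) → 22.7627
  f13: (p0, p3, p4) → 17.2289
  f14: (p0, p1, p4) → 39.5052
Σ area = 642.626

Euler characteristic 9−21+14 = 2 ✓

facets=14 area=642.626


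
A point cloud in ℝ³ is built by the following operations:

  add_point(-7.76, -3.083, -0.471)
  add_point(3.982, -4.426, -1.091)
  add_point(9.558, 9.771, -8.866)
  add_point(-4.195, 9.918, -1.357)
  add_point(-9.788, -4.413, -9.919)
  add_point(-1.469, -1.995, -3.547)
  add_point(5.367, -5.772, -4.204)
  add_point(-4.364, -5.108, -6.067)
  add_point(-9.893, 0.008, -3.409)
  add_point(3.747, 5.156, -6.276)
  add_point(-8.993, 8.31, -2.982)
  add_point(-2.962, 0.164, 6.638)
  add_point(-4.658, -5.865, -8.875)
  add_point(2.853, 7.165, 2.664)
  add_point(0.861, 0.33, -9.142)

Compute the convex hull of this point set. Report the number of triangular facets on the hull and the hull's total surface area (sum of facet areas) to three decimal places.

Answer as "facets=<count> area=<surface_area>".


facets=22 area=877.835

13 of the 15 inputs are extreme points: [0, 1, 2, 3, 4, 6, 7, 8, 10, 11, 12, 13, 14].

Per-facet area ½‖(b−a)×(c−a)‖:
  f1: (p1, p6, p2) → 30.6973
  f2: (p14, p4, p2) → 29.8575
  f3: (p14, p4, p12) → 20.4413
  f4: (p14, p6, p2) → 57.4753
  f5: (p14, p6, p12) → 36.8851
  f6: (p0, p4, p12) → 24.8598
  f7: (p0, p1, p11) → 48.7766
  f8: (p0, p11, p8) → 19.1546
  f9: (p0, p4, p8) → 18.5792
  f10: (p0, p1, p6) → 19.2336
  f11: (p13, p3, p2) → 58.1394
  f12: (p13, p3, p11) → 42.4502
  f13: (p13, p1, p2) → 82.5015
  f14: (p13, p1, p11) → 52.9308
  f15: (p10, p4, p2) → 141.5729
  f16: (p10, p3, p2) → 31.8931
  f17: (p10, p4, p8) → 26.3575
  f18: (p10, p11, p8) → 50.6902
  f19: (p10, p3, p11) → 33.6361
  f20: (p7, p6, p12) → 14.0081
  f21: (p7, p0, p12) → 5.8555
  f22: (p7, p0, p6) → 31.8393
Σ area = 877.835

Euler: V−E+F = 13−33+22 = 2.


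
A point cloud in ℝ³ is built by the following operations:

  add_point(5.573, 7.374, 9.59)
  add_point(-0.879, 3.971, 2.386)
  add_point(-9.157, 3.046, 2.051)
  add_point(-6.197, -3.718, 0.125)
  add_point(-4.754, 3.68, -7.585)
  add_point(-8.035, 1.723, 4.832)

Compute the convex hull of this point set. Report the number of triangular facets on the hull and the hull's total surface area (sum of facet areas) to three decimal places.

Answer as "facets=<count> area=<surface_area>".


facets=6 area=319.884

Points on the hull: [0, 2, 3, 4, 5] (5 of 6).

Triangle areas on the boundary:
  f1: (p4, p0, p2) → 90.7285
  f2: (p4, p3, p2) → 38.1208
  f3: (p4, p3, p0) → 100.1801
  f4: (p5, p0, p2) → 23.0958
  f5: (p5, p3, p2) → 12.0177
  f6: (p5, p3, p0) → 55.7407
Σ area = 319.884

Euler characteristic 5−9+6 = 2 ✓


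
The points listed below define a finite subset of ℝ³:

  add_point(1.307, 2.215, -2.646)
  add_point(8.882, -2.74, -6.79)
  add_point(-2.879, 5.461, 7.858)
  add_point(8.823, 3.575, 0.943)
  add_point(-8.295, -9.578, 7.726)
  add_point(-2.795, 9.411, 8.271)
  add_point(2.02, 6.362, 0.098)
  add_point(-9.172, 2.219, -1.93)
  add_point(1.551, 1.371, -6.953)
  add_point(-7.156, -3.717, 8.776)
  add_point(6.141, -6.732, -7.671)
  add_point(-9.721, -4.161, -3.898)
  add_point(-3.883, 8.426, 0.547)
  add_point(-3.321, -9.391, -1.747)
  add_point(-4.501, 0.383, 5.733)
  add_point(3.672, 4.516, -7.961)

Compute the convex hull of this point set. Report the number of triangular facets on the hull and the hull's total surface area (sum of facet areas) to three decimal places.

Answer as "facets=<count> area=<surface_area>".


facets=22 area=989.210

Hull vertices (13/16): indices [1, 2, 3, 4, 5, 6, 7, 9, 10, 11, 12, 13, 15].

Triangle areas on the boundary:
  f1: (p10, p15, p11) → 88.9746
  f2: (p10, p15, p1) → 21.0940
  f3: (p12, p15, p5) → 36.0008
  f4: (p6, p15, p5) → 13.6473
  f5: (p13, p4, p11) → 45.3948
  f6: (p13, p10, p11) → 45.9781
  f7: (p13, p10, p4) → 32.9062
  f8: (p2, p9, p5) → 8.9214
  f9: (p3, p9, p4) → 51.9950
  f10: (p3, p10, p1) → 18.7065
  f11: (p3, p10, p4) → 142.2422
  f12: (p3, p2, p9) → 66.9665
  f13: (p3, p2, p5) → 26.8545
  f14: (p3, p6, p5) → 32.6226
  f15: (p3, p15, p1) → 40.9763
  f16: (p3, p6, p15) → 30.8265
  f17: (p7, p12, p5) → 29.7022
  f18: (p7, p9, p5) → 77.3579
  f19: (p7, p15, p11) → 47.8957
  f20: (p7, p12, p15) → 51.1986
  f21: (p7, p4, p11) → 42.8755
  f22: (p7, p9, p4) → 36.0728
Σ area = 989.210

Euler: V−E+F = 13−33+22 = 2.


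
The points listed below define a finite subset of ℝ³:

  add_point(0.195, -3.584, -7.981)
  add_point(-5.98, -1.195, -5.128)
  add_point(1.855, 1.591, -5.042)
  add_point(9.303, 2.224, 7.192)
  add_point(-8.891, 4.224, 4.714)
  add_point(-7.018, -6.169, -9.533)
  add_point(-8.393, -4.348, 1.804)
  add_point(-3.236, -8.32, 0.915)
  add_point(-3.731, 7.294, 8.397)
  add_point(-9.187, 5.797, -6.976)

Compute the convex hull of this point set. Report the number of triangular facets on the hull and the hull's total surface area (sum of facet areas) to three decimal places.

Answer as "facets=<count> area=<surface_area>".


facets=14 area=808.250

Hull vertices (9/10): indices [0, 2, 3, 4, 5, 6, 7, 8, 9].

Facet areas (half cross-product norm):
  f1: (p8, p3, p9) → 112.7486
  f2: (p8, p7, p3) → 111.9845
  f3: (p0, p7, p3) → 91.5270
  f4: (p6, p8, p7) → 44.3756
  f5: (p2, p3, p9) → 68.5708
  f6: (p2, p0, p9) → 36.9710
  f7: (p2, p0, p3) → 36.0013
  f8: (p4, p8, p9) → 36.4933
  f9: (p4, p6, p9) → 52.5058
  f10: (p4, p6, p8) → 26.8810
  f11: (p5, p0, p7) → 39.9677
  f12: (p5, p6, p7) → 35.9747
  f13: (p5, p0, p9) → 47.6120
  f14: (p5, p6, p9) → 66.6372
Σ area = 808.250

Euler: V−E+F = 9−21+14 = 2.


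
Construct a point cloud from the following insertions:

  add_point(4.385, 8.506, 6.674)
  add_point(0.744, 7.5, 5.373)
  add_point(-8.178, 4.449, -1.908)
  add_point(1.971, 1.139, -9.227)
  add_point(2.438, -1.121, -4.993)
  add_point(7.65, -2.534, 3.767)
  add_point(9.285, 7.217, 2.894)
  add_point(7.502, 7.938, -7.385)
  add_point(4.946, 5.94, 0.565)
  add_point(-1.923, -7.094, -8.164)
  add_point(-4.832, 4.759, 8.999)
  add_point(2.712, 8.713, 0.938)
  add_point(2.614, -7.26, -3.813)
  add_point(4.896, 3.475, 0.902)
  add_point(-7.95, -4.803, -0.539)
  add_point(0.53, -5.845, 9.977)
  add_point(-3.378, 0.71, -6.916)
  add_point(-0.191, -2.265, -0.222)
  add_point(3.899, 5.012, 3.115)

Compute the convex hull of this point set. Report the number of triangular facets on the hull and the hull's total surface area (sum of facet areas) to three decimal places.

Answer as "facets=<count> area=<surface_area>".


14 of the 19 inputs are extreme points: [0, 1, 2, 3, 5, 6, 7, 9, 10, 11, 12, 14, 15, 16].

Area of each hull facet:
  f1: (p14, p10, p2) → 53.0002
  f2: (p14, p10, p15) → 73.5424
  f3: (p5, p15, p6) → 43.1228
  f4: (p5, p15, p12) → 51.2808
  f5: (p5, p7, p6) → 51.4835
  f6: (p5, p7, p12) → 76.3716
  f7: (p9, p14, p2) → 46.3151
  f8: (p9, p15, p12) → 36.1921
  f9: (p9, p14, p15) → 66.3202
  f10: (p0, p15, p6) → 47.6807
  f11: (p0, p10, p15) → 60.7979
  f12: (p0, p7, p6) → 29.6560
  f13: (p16, p7, p2) → 49.6242
  f14: (p16, p9, p2) → 23.5126
  f15: (p3, p7, p12) → 39.1911
  f16: (p3, p9, p12) → 28.2325
  f17: (p3, p16, p7) → 22.0247
  f18: (p3, p16, p9) → 23.1887
  f19: (p11, p7, p2) → 56.5976
  f20: (p11, p0, p7) → 20.9290
  f21: (p1, p0, p10) → 11.0636
  f22: (p1, p11, p0) → 9.9047
  f23: (p1, p10, p2) → 39.8100
  f24: (p1, p11, p2) → 29.2759
Σ area = 989.118

Euler characteristic 14−36+24 = 2 ✓

facets=24 area=989.118


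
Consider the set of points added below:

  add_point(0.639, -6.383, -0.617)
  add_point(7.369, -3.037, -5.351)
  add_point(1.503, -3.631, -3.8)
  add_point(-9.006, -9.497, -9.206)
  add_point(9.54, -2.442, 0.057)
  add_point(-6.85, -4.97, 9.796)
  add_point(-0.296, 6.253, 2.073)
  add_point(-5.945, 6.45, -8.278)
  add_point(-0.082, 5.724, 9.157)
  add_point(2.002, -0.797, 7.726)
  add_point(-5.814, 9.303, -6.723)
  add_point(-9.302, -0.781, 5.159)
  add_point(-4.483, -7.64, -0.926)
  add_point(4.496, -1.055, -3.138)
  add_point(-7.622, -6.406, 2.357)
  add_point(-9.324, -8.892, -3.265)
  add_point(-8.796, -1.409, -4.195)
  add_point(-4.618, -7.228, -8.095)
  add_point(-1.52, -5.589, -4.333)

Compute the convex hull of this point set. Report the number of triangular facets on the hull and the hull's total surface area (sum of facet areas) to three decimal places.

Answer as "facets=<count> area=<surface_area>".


14 of the 19 inputs are extreme points: [0, 1, 3, 4, 5, 6, 7, 8, 9, 10, 11, 12, 15, 16].

Triangle areas on the boundary:
  f1: (p0, p5, p4) → 56.8559
  f2: (p11, p5, p15) → 39.1660
  f3: (p11, p8, p10) → 92.2269
  f4: (p11, p8, p5) → 39.5745
  f5: (p6, p10, p4) → 64.5850
  f6: (p6, p8, p4) → 47.0453
  f7: (p6, p8, p10) → 20.4751
  f8: (p9, p5, p4) → 39.0665
  f9: (p9, p8, p4) → 33.1248
  f10: (p9, p8, p5) → 34.8588
  f11: (p1, p10, p4) → 51.0627
  f12: (p1, p0, p4) → 25.6239
  f13: (p1, p0, p3) → 56.3987
  f14: (p12, p5, p15) → 30.0147
  f15: (p12, p0, p5) → 29.7246
  f16: (p12, p3, p15) → 15.1480
  f17: (p12, p0, p3) → 21.1742
  f18: (p16, p3, p15) → 22.5947
  f19: (p16, p11, p15) → 35.4206
  f20: (p16, p3, p10) → 39.4084
  f21: (p16, p11, p10) → 52.7310
  f22: (p7, p3, p10) → 11.7928
  f23: (p7, p1, p10) → 24.9272
  f24: (p7, p1, p3) → 123.8380
Σ area = 1006.838

Euler: V−E+F = 14−36+24 = 2.

facets=24 area=1006.838


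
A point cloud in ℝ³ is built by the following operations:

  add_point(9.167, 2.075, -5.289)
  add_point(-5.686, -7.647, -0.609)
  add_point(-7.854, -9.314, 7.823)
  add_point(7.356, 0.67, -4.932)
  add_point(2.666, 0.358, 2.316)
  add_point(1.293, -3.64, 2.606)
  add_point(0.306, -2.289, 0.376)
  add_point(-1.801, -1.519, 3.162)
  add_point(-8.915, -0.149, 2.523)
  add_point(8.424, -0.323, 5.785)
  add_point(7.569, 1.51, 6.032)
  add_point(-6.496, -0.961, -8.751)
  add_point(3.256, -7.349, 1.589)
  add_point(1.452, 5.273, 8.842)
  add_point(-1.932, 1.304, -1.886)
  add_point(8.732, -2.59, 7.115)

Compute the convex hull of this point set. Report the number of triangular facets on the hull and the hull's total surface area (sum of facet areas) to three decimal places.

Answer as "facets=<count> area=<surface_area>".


Extreme-point indices: [0, 1, 2, 3, 8, 9, 10, 11, 12, 13, 15] — 11 of 16 on the boundary.

Per-facet area ½‖(b−a)×(c−a)‖:
  f1: (p13, p2, p8) → 70.6917
  f2: (p11, p2, p8) → 56.2414
  f3: (p11, p13, p8) → 72.5714
  f4: (p11, p13, p0) → 130.3291
  f5: (p15, p13, p2) → 90.8560
  f6: (p12, p15, p0) → 56.3245
  f7: (p12, p15, p2) → 55.9956
  f8: (p10, p13, p0) → 39.4847
  f9: (p10, p15, p13) → 13.8721
  f10: (p3, p11, p0) → 10.5900
  f11: (p3, p12, p0) → 7.4747
  f12: (p3, p12, p11) → 77.1902
  f13: (p1, p11, p2) → 25.8969
  f14: (p1, p12, p2) → 40.8283
  f15: (p1, p12, p11) → 47.2787
  f16: (p9, p15, p0) → 11.2417
  f17: (p9, p10, p0) → 11.5573
  f18: (p9, p10, p15) → 1.7568
Σ area = 820.181

Euler: V−E+F = 11−27+18 = 2.

facets=18 area=820.181


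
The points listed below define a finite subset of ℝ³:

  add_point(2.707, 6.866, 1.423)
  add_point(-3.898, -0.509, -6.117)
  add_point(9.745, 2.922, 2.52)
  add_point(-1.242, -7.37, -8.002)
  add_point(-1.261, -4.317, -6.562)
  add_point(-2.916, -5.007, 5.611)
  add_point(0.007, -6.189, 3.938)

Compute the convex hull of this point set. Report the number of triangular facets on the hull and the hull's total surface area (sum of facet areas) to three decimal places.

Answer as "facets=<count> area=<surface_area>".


6 of the 7 inputs are extreme points: [0, 1, 2, 3, 5, 6].

Area of each hull facet:
  f1: (p3, p2, p1) → 62.6603
  f2: (p5, p3, p1) → 47.5061
  f3: (p0, p2, p1) → 49.0091
  f4: (p0, p5, p1) → 72.0625
  f5: (p0, p5, p2) → 55.8199
  f6: (p6, p3, p2) → 80.8324
  f7: (p6, p5, p2) → 21.7289
  f8: (p6, p5, p3) → 19.6206
Σ area = 409.240

Euler: V−E+F = 6−12+8 = 2.

facets=8 area=409.240


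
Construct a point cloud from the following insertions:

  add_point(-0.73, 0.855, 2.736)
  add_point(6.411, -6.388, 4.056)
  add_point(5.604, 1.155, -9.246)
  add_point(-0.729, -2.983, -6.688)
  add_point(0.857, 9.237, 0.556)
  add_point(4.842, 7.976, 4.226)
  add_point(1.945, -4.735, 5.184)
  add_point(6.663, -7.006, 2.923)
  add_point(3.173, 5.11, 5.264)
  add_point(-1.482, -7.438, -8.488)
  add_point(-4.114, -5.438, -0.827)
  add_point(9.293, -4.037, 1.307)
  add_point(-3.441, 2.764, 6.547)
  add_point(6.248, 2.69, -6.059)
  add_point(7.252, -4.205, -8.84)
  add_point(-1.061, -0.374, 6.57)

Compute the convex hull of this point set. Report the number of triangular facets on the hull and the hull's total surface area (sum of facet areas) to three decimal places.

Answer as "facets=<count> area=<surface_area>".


facets=26 area=698.489

15 of the 16 inputs are extreme points: [1, 2, 3, 4, 5, 6, 7, 8, 9, 10, 11, 12, 13, 14, 15].

Per-facet area ½‖(b−a)×(c−a)‖:
  f1: (p12, p4, p10) → 53.8857
  f2: (p13, p2, p4) → 13.5138
  f3: (p5, p12, p4) → 26.4990
  f4: (p5, p13, p11) → 58.0336
  f5: (p5, p13, p4) → 29.7882
  f6: (p5, p1, p11) → 30.1590
  f7: (p14, p9, p2) → 26.1542
  f8: (p14, p13, p11) → 36.3463
  f9: (p14, p13, p2) → 9.6718
  f10: (p3, p2, p4) → 53.0551
  f11: (p3, p9, p2) → 17.0482
  f12: (p3, p4, p10) → 51.3346
  f13: (p3, p9, p10) → 17.4465
  f14: (p15, p6, p1) → 7.5034
  f15: (p15, p12, p10) → 18.1634
  f16: (p15, p6, p10) → 23.1941
  f17: (p7, p14, p9) → 55.6636
  f18: (p7, p9, p10) → 48.0318
  f19: (p7, p1, p11) → 2.7966
  f20: (p7, p14, p11) → 21.5330
  f21: (p7, p6, p10) → 23.4845
  f22: (p7, p6, p1) → 2.7240
  f23: (p8, p5, p1) → 16.1975
  f24: (p8, p15, p1) → 34.9405
  f25: (p8, p5, p12) → 7.9068
  f26: (p8, p15, p12) → 13.4141
Σ area = 698.489

Check V−E+F: 15 − 39 + 26 = 2.


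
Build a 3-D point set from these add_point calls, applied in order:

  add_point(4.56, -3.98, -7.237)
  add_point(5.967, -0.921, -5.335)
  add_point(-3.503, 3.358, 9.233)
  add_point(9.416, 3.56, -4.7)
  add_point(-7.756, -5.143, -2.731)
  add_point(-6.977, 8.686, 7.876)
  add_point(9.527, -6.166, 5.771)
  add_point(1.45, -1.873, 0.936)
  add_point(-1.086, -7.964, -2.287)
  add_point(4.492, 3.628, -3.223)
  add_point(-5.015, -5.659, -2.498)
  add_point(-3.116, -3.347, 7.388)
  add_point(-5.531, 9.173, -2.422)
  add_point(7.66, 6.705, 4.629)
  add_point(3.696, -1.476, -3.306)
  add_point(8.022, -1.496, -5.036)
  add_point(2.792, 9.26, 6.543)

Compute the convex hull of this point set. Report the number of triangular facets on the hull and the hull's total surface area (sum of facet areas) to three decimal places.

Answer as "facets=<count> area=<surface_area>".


facets=20 area=978.714

Points on the hull: [0, 2, 3, 4, 5, 6, 8, 11, 12, 13, 15, 16] (12 of 17).

Area of each hull facet:
  f1: (p12, p0, p4) → 92.9792
  f2: (p2, p16, p6) → 72.5023
  f3: (p8, p0, p4) → 28.3590
  f4: (p8, p0, p6) → 55.5056
  f5: (p13, p16, p6) → 32.3780
  f6: (p11, p2, p6) → 43.4440
  f7: (p11, p8, p4) → 37.9836
  f8: (p11, p8, p6) → 65.8304
  f9: (p5, p12, p16) → 49.4459
  f10: (p5, p2, p16) → 28.6384
  f11: (p5, p12, p4) → 75.3482
  f12: (p5, p11, p4) → 71.1715
  f13: (p5, p11, p2) → 14.6386
  f14: (p15, p0, p6) → 27.0984
  f15: (p3, p12, p16) → 83.9860
  f16: (p3, p13, p16) → 23.4679
  f17: (p3, p13, p6) → 63.1470
  f18: (p3, p15, p6) → 29.8781
  f19: (p3, p12, p0) → 74.1551
  f20: (p3, p15, p0) → 8.7570
Σ area = 978.714

Check V−E+F: 12 − 30 + 20 = 2.


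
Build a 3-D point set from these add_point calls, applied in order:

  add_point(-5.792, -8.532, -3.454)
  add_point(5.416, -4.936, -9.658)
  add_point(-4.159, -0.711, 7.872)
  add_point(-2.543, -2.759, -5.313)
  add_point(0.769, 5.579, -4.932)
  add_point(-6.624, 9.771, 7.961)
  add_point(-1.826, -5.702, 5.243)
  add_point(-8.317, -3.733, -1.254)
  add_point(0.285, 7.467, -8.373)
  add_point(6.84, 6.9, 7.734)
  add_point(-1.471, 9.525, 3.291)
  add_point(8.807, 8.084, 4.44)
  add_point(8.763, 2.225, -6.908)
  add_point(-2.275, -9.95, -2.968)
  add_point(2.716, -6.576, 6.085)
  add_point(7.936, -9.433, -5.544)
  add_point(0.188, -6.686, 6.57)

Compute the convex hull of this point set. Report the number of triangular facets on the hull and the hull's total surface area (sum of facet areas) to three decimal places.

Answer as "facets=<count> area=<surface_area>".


15 of the 17 inputs are extreme points: [0, 1, 2, 5, 6, 7, 8, 9, 10, 11, 12, 13, 14, 15, 16].

Facet areas (half cross-product norm):
  f1: (p8, p5, p7) → 119.9216
  f2: (p9, p5, p11) → 24.9410
  f3: (p15, p9, p11) → 40.1781
  f4: (p15, p13, p1) → 34.1743
  f5: (p10, p5, p11) → 27.2966
  f6: (p10, p8, p11) → 62.3980
  f7: (p10, p8, p5) → 26.6597
  f8: (p12, p8, p11) → 63.9677
  f9: (p12, p8, p1) → 42.0811
  f10: (p12, p15, p11) → 70.3355
  f11: (p12, p15, p1) → 26.8873
  f12: (p2, p9, p5) → 67.0355
  f13: (p2, p9, p16) → 50.1640
  f14: (p2, p6, p16) → 7.3380
  f15: (p2, p5, p7) → 55.2866
  f16: (p2, p6, p7) → 28.3957
  f17: (p14, p9, p16) → 17.4145
  f18: (p14, p15, p9) → 90.8968
  f19: (p14, p13, p16) → 13.3327
  f20: (p14, p15, p13) → 55.4122
  f21: (p0, p13, p1) → 20.0481
  f22: (p0, p8, p1) → 89.0958
  f23: (p0, p8, p7) → 45.5455
  f24: (p0, p6, p7) → 26.8697
  f25: (p0, p6, p16) → 9.9241
  f26: (p0, p13, p16) → 19.3579
Σ area = 1134.958

Check V−E+F: 15 − 39 + 26 = 2.

facets=26 area=1134.958


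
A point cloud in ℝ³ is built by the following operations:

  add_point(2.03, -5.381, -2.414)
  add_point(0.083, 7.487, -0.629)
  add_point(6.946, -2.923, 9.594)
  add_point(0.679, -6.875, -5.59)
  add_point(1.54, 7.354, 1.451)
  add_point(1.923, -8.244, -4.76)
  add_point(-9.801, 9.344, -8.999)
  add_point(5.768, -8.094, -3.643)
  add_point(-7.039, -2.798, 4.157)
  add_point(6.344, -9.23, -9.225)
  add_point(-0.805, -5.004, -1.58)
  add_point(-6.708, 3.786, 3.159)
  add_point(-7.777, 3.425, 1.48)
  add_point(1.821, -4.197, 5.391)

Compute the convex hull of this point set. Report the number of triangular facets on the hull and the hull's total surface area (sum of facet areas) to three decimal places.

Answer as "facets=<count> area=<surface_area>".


Points on the hull: [1, 2, 3, 4, 5, 6, 7, 8, 9, 11, 12, 13] (12 of 14).

Per-facet area ½‖(b−a)×(c−a)‖:
  f1: (p4, p9, p2) → 133.1420
  f2: (p3, p9, p6) → 55.4489
  f3: (p3, p8, p6) → 114.9770
  f4: (p7, p9, p2) → 10.1424
  f5: (p1, p9, p6) → 129.1935
  f6: (p1, p4, p6) → 4.4566
  f7: (p1, p4, p9) → 24.9795
  f8: (p11, p8, p2) → 50.0166
  f9: (p11, p4, p2) → 64.7994
  f10: (p11, p4, p6) → 62.3032
  f11: (p13, p8, p2) → 18.3842
  f12: (p5, p3, p8) → 12.7809
  f13: (p5, p13, p8) → 49.3847
  f14: (p5, p3, p9) → 6.2531
  f15: (p5, p7, p9) → 11.2773
  f16: (p5, p7, p2) → 26.7437
  f17: (p5, p13, p2) → 28.2997
  f18: (p12, p8, p6) → 25.0500
  f19: (p12, p11, p6) → 8.6455
  f20: (p12, p11, p8) → 6.7231
Σ area = 843.001

Euler characteristic 12−30+20 = 2 ✓

facets=20 area=843.001


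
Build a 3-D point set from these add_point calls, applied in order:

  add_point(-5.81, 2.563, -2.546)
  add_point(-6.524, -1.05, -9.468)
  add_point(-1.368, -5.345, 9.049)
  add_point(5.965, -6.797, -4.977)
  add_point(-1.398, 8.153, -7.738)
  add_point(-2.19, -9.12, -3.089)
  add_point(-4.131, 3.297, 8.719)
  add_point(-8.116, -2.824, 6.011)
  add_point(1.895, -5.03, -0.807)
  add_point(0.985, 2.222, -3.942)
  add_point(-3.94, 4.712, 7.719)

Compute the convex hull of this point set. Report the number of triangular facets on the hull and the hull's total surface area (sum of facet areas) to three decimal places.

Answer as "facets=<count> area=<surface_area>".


facets=16 area=705.367

10 of the 11 inputs are extreme points: [0, 1, 2, 3, 4, 5, 6, 7, 9, 10].

Area of each hull facet:
  f1: (p1, p4, p3) → 76.6175
  f2: (p5, p1, p7) → 69.4491
  f3: (p5, p1, p3) → 48.4309
  f4: (p2, p10, p3) → 82.8378
  f5: (p2, p5, p7) → 46.9959
  f6: (p2, p5, p3) → 55.2026
  f7: (p9, p4, p3) → 23.1923
  f8: (p9, p10, p3) → 59.9101
  f9: (p9, p10, p4) → 47.1237
  f10: (p0, p1, p4) → 33.9722
  f11: (p0, p10, p4) → 43.9413
  f12: (p0, p1, p7) → 35.9139
  f13: (p0, p10, p7) → 41.9220
  f14: (p6, p10, p7) → 5.9014
  f15: (p6, p2, p7) → 28.8151
  f16: (p6, p2, p10) → 5.1414
Σ area = 705.367

Euler characteristic 10−24+16 = 2 ✓


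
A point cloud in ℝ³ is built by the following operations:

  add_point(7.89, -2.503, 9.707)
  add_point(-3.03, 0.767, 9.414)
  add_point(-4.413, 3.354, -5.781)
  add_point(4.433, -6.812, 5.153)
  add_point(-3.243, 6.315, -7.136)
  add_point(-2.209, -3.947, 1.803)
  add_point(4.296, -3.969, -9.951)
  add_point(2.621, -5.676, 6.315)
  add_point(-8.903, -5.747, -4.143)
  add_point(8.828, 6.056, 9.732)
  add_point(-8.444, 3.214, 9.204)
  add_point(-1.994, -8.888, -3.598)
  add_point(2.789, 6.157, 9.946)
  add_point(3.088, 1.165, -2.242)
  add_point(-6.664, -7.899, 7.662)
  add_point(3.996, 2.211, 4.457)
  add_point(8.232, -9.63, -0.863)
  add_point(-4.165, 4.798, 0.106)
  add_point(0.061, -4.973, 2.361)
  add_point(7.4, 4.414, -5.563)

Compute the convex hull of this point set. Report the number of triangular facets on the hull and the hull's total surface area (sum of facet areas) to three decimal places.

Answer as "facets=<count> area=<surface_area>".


Hull vertices (13/20): indices [0, 1, 3, 4, 6, 8, 9, 10, 11, 12, 14, 16, 19].

Per-facet area ½‖(b−a)×(c−a)‖:
  f1: (p6, p4, p8) → 81.3605
  f2: (p11, p14, p8) → 44.1737
  f3: (p11, p14, p16) → 64.2832
  f4: (p11, p6, p8) → 36.8303
  f5: (p11, p6, p16) → 49.6228
  f6: (p0, p16, p9) → 45.6706
  f7: (p10, p4, p8) → 103.9605
  f8: (p10, p14, p8) → 69.1628
  f9: (p19, p4, p9) → 82.4356
  f10: (p19, p6, p4) → 53.0572
  f11: (p19, p16, p9) → 111.8150
  f12: (p19, p6, p16) → 56.7511
  f13: (p3, p14, p16) → 34.3274
  f14: (p3, p0, p16) → 24.0032
  f15: (p3, p0, p14) → 37.7339
  f16: (p12, p4, p9) → 52.2322
  f17: (p12, p10, p4) → 97.5212
  f18: (p12, p0, p9) → 25.9080
  f19: (p1, p0, p14) → 54.1766
  f20: (p1, p10, p14) → 28.4084
  f21: (p1, p12, p0) → 39.0328
  f22: (p1, p12, p10) → 21.7602
Σ area = 1214.227

Euler characteristic 13−33+22 = 2 ✓

facets=22 area=1214.227


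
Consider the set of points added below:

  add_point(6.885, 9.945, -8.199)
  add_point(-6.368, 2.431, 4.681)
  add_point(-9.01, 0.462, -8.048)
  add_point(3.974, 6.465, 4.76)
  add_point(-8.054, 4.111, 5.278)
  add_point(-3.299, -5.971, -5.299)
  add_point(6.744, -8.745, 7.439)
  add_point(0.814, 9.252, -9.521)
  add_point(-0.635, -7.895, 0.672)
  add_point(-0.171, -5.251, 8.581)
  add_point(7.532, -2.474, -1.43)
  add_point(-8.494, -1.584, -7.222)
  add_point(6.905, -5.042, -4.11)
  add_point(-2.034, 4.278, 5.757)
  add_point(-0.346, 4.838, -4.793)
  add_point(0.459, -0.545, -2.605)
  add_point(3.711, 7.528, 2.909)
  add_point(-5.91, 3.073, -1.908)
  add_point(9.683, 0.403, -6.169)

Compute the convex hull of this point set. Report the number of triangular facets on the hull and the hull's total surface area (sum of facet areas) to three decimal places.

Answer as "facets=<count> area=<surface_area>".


facets=24 area=1036.013

Hull vertices (14/19): indices [0, 2, 3, 4, 5, 6, 7, 8, 9, 11, 12, 13, 16, 18].

Facet areas (half cross-product norm):
  f1: (p7, p18, p2) → 85.9861
  f2: (p7, p0, p18) → 31.0452
  f3: (p7, p4, p2) → 91.2022
  f4: (p5, p18, p2) → 63.5900
  f5: (p3, p0, p18) → 64.7665
  f6: (p11, p5, p2) → 4.4988
  f7: (p11, p4, p2) → 15.5612
  f8: (p11, p4, p9) → 87.0042
  f9: (p6, p3, p18) → 100.3465
  f10: (p6, p3, p9) → 50.7566
  f11: (p13, p4, p9) → 30.0471
  f12: (p13, p3, p9) → 32.1174
  f13: (p13, p3, p4) → 7.5539
  f14: (p16, p7, p0) → 36.7611
  f15: (p16, p3, p0) → 6.0672
  f16: (p16, p7, p4) → 80.3506
  f17: (p16, p3, p4) → 13.1904
  f18: (p12, p5, p18) → 29.4463
  f19: (p12, p6, p18) → 32.2117
  f20: (p8, p6, p9) → 31.8252
  f21: (p8, p11, p9) → 47.4188
  f22: (p8, p11, p5) → 17.1720
  f23: (p8, p12, p5) → 31.1705
  f24: (p8, p12, p6) → 45.9232
Σ area = 1036.013

Euler characteristic 14−36+24 = 2 ✓


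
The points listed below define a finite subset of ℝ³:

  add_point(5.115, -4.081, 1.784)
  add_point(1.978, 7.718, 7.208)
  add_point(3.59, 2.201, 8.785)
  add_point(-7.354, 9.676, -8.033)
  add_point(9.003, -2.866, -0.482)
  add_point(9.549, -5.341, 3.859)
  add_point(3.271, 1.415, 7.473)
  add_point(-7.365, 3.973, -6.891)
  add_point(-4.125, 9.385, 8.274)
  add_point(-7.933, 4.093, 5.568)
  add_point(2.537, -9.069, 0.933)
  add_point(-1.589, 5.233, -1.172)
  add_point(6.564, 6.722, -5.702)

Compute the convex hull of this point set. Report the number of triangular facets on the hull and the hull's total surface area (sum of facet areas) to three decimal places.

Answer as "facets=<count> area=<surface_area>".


facets=16 area=881.627

10 of the 13 inputs are extreme points: [1, 2, 3, 4, 5, 7, 8, 9, 10, 12].

Per-facet area ½‖(b−a)×(c−a)‖:
  f1: (p2, p10, p9) → 83.0412
  f2: (p2, p10, p5) → 45.7037
  f3: (p2, p1, p5) → 23.7505
  f4: (p7, p10, p9) → 103.7834
  f5: (p7, p3, p9) → 35.6331
  f6: (p12, p1, p5) → 95.9646
  f7: (p12, p7, p3) → 40.7962
  f8: (p12, p7, p10) → 116.6740
  f9: (p8, p2, p9) → 37.0738
  f10: (p8, p2, p1) → 17.0369
  f11: (p8, p3, p9) → 51.8699
  f12: (p8, p12, p3) → 112.2909
  f13: (p8, p12, p1) → 38.3484
  f14: (p4, p10, p5) → 20.9556
  f15: (p4, p12, p5) → 14.8687
  f16: (p4, p12, p10) → 43.8358
Σ area = 881.627

Check V−E+F: 10 − 24 + 16 = 2.


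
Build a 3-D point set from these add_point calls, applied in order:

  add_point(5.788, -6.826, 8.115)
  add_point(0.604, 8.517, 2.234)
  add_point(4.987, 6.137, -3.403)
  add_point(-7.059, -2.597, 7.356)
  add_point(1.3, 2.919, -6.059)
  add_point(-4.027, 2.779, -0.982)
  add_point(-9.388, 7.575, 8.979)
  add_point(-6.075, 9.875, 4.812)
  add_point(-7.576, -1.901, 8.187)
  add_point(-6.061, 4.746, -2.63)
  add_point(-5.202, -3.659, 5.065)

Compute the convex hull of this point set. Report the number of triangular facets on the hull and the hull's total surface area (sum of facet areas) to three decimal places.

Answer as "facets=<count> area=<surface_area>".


Hull vertices (10/11): indices [0, 1, 2, 3, 4, 6, 7, 8, 9, 10].

Facet areas (half cross-product norm):
  f1: (p10, p4, p0) → 85.2134
  f2: (p1, p0, p6) → 104.1673
  f3: (p1, p7, p6) → 15.0071
  f4: (p8, p0, p6) → 59.1101
  f5: (p2, p1, p7) → 14.1025
  f6: (p2, p4, p0) → 48.1563
  f7: (p2, p1, p0) → 63.5163
  f8: (p3, p10, p0) → 16.5446
  f9: (p3, p8, p0) → 6.7912
  f10: (p9, p10, p4) → 47.5013
  f11: (p9, p3, p10) → 17.5540
  f12: (p9, p7, p6) → 24.3735
  f13: (p9, p8, p6) → 56.2342
  f14: (p9, p3, p8) → 7.2338
  f15: (p9, p2, p4) → 22.3621
  f16: (p9, p2, p7) → 50.4389
Σ area = 638.307

Euler characteristic 10−24+16 = 2 ✓

facets=16 area=638.307


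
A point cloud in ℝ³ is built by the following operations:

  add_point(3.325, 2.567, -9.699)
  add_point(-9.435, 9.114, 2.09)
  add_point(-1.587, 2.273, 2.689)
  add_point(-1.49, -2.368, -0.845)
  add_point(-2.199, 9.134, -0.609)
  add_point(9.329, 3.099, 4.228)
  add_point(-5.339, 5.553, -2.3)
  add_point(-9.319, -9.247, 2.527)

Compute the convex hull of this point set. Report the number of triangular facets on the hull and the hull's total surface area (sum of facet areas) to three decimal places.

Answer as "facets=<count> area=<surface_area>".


facets=8 area=646.912

Points on the hull: [0, 1, 4, 5, 6, 7] (6 of 8).

Triangle areas on the boundary:
  f1: (p7, p5, p1) → 172.9324
  f2: (p0, p7, p5) → 154.6168
  f3: (p4, p5, p1) → 40.4985
  f4: (p4, p0, p1) → 35.9740
  f5: (p4, p0, p5) → 81.5370
  f6: (p6, p7, p1) → 55.5648
  f7: (p6, p0, p1) → 12.0601
  f8: (p6, p0, p7) → 93.7285
Σ area = 646.912

Euler characteristic 6−12+8 = 2 ✓


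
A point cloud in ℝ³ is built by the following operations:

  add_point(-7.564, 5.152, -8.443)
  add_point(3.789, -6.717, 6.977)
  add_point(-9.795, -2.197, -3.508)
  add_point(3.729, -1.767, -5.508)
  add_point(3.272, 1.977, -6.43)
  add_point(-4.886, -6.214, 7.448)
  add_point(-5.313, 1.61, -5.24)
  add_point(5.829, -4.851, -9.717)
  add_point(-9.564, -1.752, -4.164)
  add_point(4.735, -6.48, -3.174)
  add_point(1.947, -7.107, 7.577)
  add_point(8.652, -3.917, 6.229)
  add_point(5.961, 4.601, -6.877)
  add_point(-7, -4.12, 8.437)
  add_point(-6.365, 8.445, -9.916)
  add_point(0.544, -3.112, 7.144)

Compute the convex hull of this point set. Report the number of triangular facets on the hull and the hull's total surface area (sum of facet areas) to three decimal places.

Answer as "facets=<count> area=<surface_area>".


facets=22 area=870.989

Hull vertices (13/16): indices [0, 1, 2, 5, 7, 8, 9, 10, 11, 12, 13, 14, 15].

Triangle areas on the boundary:
  f1: (p13, p14, p2) → 67.0183
  f2: (p15, p13, p11) → 7.4098
  f3: (p15, p13, p14) → 83.3853
  f4: (p0, p14, p2) → 3.1027
  f5: (p0, p7, p14) → 30.9695
  f6: (p12, p7, p11) → 75.2742
  f7: (p12, p7, p14) → 64.1501
  f8: (p12, p15, p11) → 64.4847
  f9: (p12, p15, p14) → 112.0131
  f10: (p9, p7, p2) → 51.6406
  f11: (p9, p7, p11) → 24.1471
  f12: (p8, p7, p2) → 6.2296
  f13: (p8, p0, p2) → 1.3685
  f14: (p8, p0, p7) → 67.6589
  f15: (p10, p13, p11) → 24.7203
  f16: (p1, p9, p11) → 28.1404
  f17: (p1, p10, p11) → 1.9322
  f18: (p1, p10, p9) → 9.2640
  f19: (p5, p13, p2) → 19.4454
  f20: (p5, p10, p13) → 7.1594
  f21: (p5, p9, p2) → 84.1049
  f22: (p5, p10, p9) → 37.3701
Σ area = 870.989

Euler: V−E+F = 13−33+22 = 2.


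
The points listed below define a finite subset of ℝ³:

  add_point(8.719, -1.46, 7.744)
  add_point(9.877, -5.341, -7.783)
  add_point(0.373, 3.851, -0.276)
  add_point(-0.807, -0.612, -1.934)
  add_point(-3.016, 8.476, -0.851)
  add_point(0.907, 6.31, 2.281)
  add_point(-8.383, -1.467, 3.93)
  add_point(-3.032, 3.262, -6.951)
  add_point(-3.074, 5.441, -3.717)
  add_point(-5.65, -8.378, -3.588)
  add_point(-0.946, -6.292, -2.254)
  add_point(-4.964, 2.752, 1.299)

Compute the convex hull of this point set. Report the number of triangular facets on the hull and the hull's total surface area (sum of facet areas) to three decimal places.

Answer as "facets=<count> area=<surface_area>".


Hull vertices (7/12): indices [0, 1, 4, 5, 6, 7, 9].

Facet areas (half cross-product norm):
  f1: (p7, p4, p6) → 47.8932
  f2: (p7, p4, p1) → 57.1603
  f3: (p5, p4, p6) → 32.6361
  f4: (p5, p0, p6) → 75.1698
  f5: (p5, p4, p1) → 46.5150
  f6: (p5, p0, p1) → 95.9983
  f7: (p9, p7, p6) → 60.9640
  f8: (p9, p7, p1) → 90.8923
  f9: (p9, p0, p6) → 92.1763
  f10: (p9, p0, p1) → 126.3885
Σ area = 725.794

Check V−E+F: 7 − 15 + 10 = 2.

facets=10 area=725.794


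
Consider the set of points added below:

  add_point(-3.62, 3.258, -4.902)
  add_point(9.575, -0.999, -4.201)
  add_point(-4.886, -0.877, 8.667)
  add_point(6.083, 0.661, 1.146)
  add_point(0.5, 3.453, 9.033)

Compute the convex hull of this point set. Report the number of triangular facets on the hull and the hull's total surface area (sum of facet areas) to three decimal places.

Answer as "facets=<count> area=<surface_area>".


facets=6 area=300.793

Hull vertices (5/5): indices [0, 1, 2, 3, 4].

Facet areas (half cross-product norm):
  f1: (p0, p1, p2) → 98.7157
  f2: (p0, p4, p2) → 48.2779
  f3: (p0, p4, p1) → 95.7797
  f4: (p3, p1, p2) → 22.5488
  f5: (p3, p4, p2) → 33.9757
  f6: (p3, p4, p1) → 1.4954
Σ area = 300.793

Check V−E+F: 5 − 9 + 6 = 2.


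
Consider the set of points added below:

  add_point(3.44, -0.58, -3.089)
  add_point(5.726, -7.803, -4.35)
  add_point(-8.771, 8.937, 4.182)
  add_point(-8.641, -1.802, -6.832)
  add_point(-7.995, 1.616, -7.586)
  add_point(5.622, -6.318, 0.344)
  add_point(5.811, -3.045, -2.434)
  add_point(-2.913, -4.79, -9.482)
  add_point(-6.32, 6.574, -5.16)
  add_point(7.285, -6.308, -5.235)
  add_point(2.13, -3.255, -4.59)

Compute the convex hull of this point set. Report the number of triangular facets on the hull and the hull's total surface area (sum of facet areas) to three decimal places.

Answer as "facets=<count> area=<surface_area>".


facets=16 area=520.745

Hull vertices (10/11): indices [0, 1, 2, 3, 4, 5, 6, 7, 8, 9].

Per-facet area ½‖(b−a)×(c−a)‖:
  f1: (p1, p7, p9) → 12.0423
  f2: (p8, p7, p9) → 68.3588
  f3: (p5, p1, p9) → 5.6510
  f4: (p0, p8, p2) → 60.0834
  f5: (p0, p8, p9) → 24.4069
  f6: (p4, p8, p2) → 24.3566
  f7: (p4, p8, p7) → 19.8042
  f8: (p3, p1, p7) → 28.9445
  f9: (p3, p5, p1) → 38.8153
  f10: (p3, p5, p2) → 126.8193
  f11: (p3, p4, p2) → 23.4316
  f12: (p3, p4, p7) → 12.2203
  f13: (p6, p5, p9) → 9.6790
  f14: (p6, p0, p9) → 6.2540
  f15: (p6, p5, p2) → 42.0083
  f16: (p6, p0, p2) → 17.8694
Σ area = 520.745

Euler: V−E+F = 10−24+16 = 2.
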